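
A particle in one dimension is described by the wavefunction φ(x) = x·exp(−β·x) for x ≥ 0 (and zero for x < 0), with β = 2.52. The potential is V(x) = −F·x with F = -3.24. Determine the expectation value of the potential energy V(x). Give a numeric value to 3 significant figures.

⟨V⟩ = ∫ V(x)·|φ|² dx / ∫|φ|² dx.
Every integrand reduces to terms xʲ·e^(−2βx) on [0, ∞); use ∫₀^∞ xʲ·e^(−2βx) dx = j!/(2β)^(j+1).
State is unnormalized: ∫|φ|² dx = 0.015622, and ∫φ*·V(x)·φ dx = 0.030128, so ⟨V⟩ = 0.030128 / 0.015622.
⟨V⟩ = 1.9286.

1.93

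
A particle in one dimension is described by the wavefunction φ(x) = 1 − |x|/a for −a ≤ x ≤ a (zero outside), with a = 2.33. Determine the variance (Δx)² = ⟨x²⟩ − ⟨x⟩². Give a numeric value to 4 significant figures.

0.5429

Compute ⟨x⟩ and ⟨x²⟩ separately, then (Δx)² = ⟨x²⟩ − ⟨x⟩².
φ is even, so ∫ over [−a, a] = 2∫₀ᵃ with φ = 1 − x/a there: ∫₀ᵃ (1 − x/a)² dx = a/3, ∫₀ᵃ x²(1 − x/a)² dx = a³/30, ∫₀ᵃ x⁴(1 − x/a)² dx = a⁵/105.
Normalization: ∫|φ|² dx = 1.5533.
⟨x⟩ = 0.0000 and ⟨x²⟩ = 0.54289.
(Δx)² = 0.54289 − (0.0000)² = 0.54289.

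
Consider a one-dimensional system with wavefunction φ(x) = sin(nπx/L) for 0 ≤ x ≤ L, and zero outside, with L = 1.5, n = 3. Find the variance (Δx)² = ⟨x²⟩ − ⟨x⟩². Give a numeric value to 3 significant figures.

Compute ⟨x⟩ and ⟨x²⟩ separately, then (Δx)² = ⟨x²⟩ − ⟨x⟩².
With sin²θ = (1 − cos2θ)/2 on 0 ≤ x ≤ L: ∫sin²(nπx/L) dx = L/2, ∫x·sin²(nπx/L) dx = L²/4, ∫x²·sin²(nπx/L) dx = L³·(1/6 − 1/(4n²π²)); higher powers xᵏ the same way, integrating xᵏ·cos(2nπx/L) by parts.
Normalization: ∫|φ|² dx = 0.75000.
⟨x⟩ = 0.75000 and ⟨x²⟩ = 0.73733.
(Δx)² = 0.73733 − (0.75000)² = 0.17483.

0.175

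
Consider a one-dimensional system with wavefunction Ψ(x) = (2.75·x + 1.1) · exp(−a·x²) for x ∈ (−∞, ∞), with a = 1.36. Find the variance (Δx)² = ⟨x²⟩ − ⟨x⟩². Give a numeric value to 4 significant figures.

0.1974

Compute ⟨x⟩ and ⟨x²⟩ separately, then (Δx)² = ⟨x²⟩ − ⟨x⟩².
Expand each integrand as polynomial × e^(−2ax²) and use ∫x^(2j)·e^(−2ax²) dx = (2j−1)!!/(4a)^j · √(π/(2a)), odd powers → 0; here √(π/(2a)) = 1.0747.
Normalization: ∫|Ψ|² dx = 2.7944.
⟨x⟩ = 0.42772 and ⟨x²⟩ = 0.38038.
(Δx)² = 0.38038 − (0.42772)² = 0.19744.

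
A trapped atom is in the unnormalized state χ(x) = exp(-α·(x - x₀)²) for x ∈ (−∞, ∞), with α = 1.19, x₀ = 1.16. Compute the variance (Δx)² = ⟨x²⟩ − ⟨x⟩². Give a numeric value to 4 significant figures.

Compute ⟨x⟩ and ⟨x²⟩ separately, then (Δx)² = ⟨x²⟩ − ⟨x⟩².
Gaussian moments (u = x − x₀): ∫u^(2j)·e^(−2αu²) du = (2j−1)!!/(4α)^j · √(π/(2α)), odd powers integrate to 0; here √(π/(2α)) = 1.1489.
Normalization: ∫|χ|² dx = 1.1489.
⟨x⟩ = 1.1600 and ⟨x²⟩ = 1.5557.
(Δx)² = 1.5557 − (1.1600)² = 0.21008.

0.2101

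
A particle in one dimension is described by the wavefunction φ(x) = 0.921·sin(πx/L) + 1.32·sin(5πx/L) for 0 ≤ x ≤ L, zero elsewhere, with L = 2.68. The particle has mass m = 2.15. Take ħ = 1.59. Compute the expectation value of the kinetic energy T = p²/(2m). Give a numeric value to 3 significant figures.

T = −(ħ²/2m) d²/dx², so ⟨T⟩ = −(ħ²/2m) ∫ φ*·φ'' dx / ∫|φ|² dx; with m = 2.15.
d²/dx² sin(jπx/L) = −(jπ/L)²·sin(jπx/L); on 0 ≤ x ≤ L, ∫sin²(jπx/L) dx = L/2 and ∫sin(jπx/L)·sin(lπx/L) dx = 0 for j ≠ l, so only diagonal terms survive in ∫|φ|² and ∫φ·φ″; ∫φ·φ′ dx = [φ²/2] between the walls = 0.
State is unnormalized: ∫|φ|² dx = 3.4715, and ∫φ*·(−ħ²/2m · φ'') dx = 48.076, so ⟨T⟩ = 48.076 / 3.4715.
⟨T⟩ = 13.849.

13.8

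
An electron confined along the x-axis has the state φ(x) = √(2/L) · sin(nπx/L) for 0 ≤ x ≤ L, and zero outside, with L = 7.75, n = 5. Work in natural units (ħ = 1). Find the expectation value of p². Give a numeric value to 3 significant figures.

4.11

p² φ = −ħ² d²φ/dx²; ⟨p²⟩ = −ħ² ∫ φ*·φ'' dx.
d/dx sin(nπx/L) = (nπ/L)·cos(nπx/L) and d²/dx² sin(nπx/L) = −(nπ/L)²·sin(nπx/L); on 0 ≤ x ≤ L, ∫sin²(nπx/L) dx = L/2 and ∫sin(nπx/L)·cos(nπx/L) dx = 0.
⟨p²⟩ = 4.1081.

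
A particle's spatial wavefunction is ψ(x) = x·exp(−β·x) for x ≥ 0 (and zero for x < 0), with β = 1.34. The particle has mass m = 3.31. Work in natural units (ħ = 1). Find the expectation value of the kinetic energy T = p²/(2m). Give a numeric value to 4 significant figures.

0.2712

T = −(ħ²/2m) d²/dx², so ⟨T⟩ = −(ħ²/2m) ∫ ψ*·ψ'' dx / ∫|ψ|² dx; with m = 3.31.
Differentiate x·exp(−β·x) with the product rule; every integrand then reduces to terms xʲ·e^(−2βx) on [0, ∞), with ∫₀^∞ xʲ·e^(−2βx) dx = j!/(2β)^(j+1).
State is unnormalized: ∫|ψ|² dx = 0.10390, and ∫ψ*·(−ħ²/2m · ψ'') dx = 0.028182, so ⟨T⟩ = 0.028182 / 0.10390.
⟨T⟩ = 0.27124.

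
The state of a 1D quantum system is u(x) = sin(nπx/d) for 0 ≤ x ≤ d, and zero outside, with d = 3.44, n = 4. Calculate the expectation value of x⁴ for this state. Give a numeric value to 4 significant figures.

27.13

⟨x⁴⟩ = ∫ x⁴·|u|² dx / ∫|u|² dx (integrals over the domain).
With sin²θ = (1 − cos2θ)/2 on 0 ≤ x ≤ d: ∫sin²(nπx/d) dx = d/2, ∫x·sin²(nπx/d) dx = d²/4, ∫x²·sin²(nπx/d) dx = d³·(1/6 − 1/(4n²π²)); higher powers xᵏ the same way, integrating xᵏ·cos(2nπx/d) by parts.
State is unnormalized: ∫|u|² dx = 1.7200, and ∫u*·x⁴·u dx = 46.661, so ⟨x⁴⟩ = 46.661 / 1.7200.
⟨x⁴⟩ = 27.128.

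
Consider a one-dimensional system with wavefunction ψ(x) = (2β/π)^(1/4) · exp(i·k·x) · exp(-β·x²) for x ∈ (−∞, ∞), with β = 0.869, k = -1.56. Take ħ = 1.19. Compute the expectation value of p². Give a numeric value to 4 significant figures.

p² ψ = −ħ² d²ψ/dx²; ⟨p²⟩ = −ħ² ∫ ψ*·ψ'' dx.
Gaussian moments: ∫x^(2j)·e^(−2βx²) dx = (2j−1)!!/(4β)^j · √(π/(2β)), odd powers integrate to 0; here √(π/(2β)) = 1.3445. Derivatives: ψ′ = (ik − 2βx)·ψ, ψ″ = ((ik − 2βx)² − 2β)·ψ; the odd-in-x pieces drop out.
⟨p²⟩ = 4.6768.

4.677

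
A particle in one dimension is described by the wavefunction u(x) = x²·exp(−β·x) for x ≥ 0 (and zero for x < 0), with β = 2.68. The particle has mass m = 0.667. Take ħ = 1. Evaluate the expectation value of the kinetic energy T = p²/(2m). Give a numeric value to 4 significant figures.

T = −(ħ²/2m) d²/dx², so ⟨T⟩ = −(ħ²/2m) ∫ u*·u'' dx / ∫|u|² dx; with m = 0.667.
Differentiate x²·exp(−β·x) with the product rule; every integrand then reduces to terms xʲ·e^(−2βx) on [0, ∞), with ∫₀^∞ xʲ·e^(−2βx) dx = j!/(2β)^(j+1).
State is unnormalized: ∫|u|² dx = 0.0054248, and ∫u*·(−ħ²/2m · u'') dx = 0.0097360, so ⟨T⟩ = 0.0097360 / 0.0054248.
⟨T⟩ = 1.7947.

1.795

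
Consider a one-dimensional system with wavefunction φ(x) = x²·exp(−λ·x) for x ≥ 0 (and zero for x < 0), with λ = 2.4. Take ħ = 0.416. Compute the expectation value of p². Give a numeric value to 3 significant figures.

p² φ = −ħ² d²φ/dx²; ⟨p²⟩ = −ħ² ∫ φ*·φ'' dx / ∫|φ|² dx.
Differentiate x²·exp(−λ·x) with the product rule; every integrand then reduces to terms xʲ·e^(−2λx) on [0, ∞), with ∫₀^∞ xʲ·e^(−2λx) dx = j!/(2λ)^(j+1).
State is unnormalized: ∫|φ|² dx = 0.0094190, and ∫φ*·(−ħ² φ'') dx = 0.0031296, so ⟨p²⟩ = 0.0031296 / 0.0094190.
⟨p²⟩ = 0.33227.

0.332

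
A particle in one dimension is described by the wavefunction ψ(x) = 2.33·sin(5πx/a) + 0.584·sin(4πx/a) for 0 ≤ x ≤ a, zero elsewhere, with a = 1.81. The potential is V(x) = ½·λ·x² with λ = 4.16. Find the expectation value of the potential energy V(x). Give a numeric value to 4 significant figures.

⟨V⟩ = ∫ V(x)·|ψ|² dx / ∫|ψ|² dx.
On 0 ≤ x ≤ a (j ≠ l): ∫sin²(jπx/a) dx = a/2, ∫sin(jπx/a)·sin(lπx/a) dx = 0; diagonal moments ∫x·sin²(jπx/a) dx = a²/4, ∫x²·sin²(jπx/a) dx = a³·(1/6 − 1/(4j²π²)); cross terms ∫x·sin(jπx/a)·sin(lπx/a) dx = 0 for j + l even and −4jla²/(π²(j² − l²)²) for j + l odd, ∫x²·sin(jπx/a)·sin(lπx/a) dx = (−1)^(j+l)·4jla³/(π²(j² − l²)²); higher powers the same way via product-to-sum and parts.
State is unnormalized: ∫|ψ|² dx = 5.2218, and ∫ψ*·V(x)·ψ dx = 8.4275, so ⟨V⟩ = 8.4275 / 5.2218.
⟨V⟩ = 1.6139.

1.614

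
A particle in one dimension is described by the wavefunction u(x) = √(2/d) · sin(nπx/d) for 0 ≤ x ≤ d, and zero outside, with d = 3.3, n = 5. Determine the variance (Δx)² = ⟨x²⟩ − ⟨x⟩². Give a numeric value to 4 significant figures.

Compute ⟨x⟩ and ⟨x²⟩ separately, then (Δx)² = ⟨x²⟩ − ⟨x⟩².
With sin²θ = (1 − cos2θ)/2 on 0 ≤ x ≤ d: ∫sin²(nπx/d) dx = d/2, ∫x·sin²(nπx/d) dx = d²/4, ∫x²·sin²(nπx/d) dx = d³·(1/6 − 1/(4n²π²)); higher powers xᵏ the same way, integrating xᵏ·cos(2nπx/d) by parts.
⟨x⟩ = 1.6500 and ⟨x²⟩ = 3.6079.
(Δx)² = 3.6079 − (1.6500)² = 0.88543.

0.8854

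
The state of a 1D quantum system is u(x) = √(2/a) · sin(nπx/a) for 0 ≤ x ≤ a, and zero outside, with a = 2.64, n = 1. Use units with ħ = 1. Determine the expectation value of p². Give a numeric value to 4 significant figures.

1.416

p² u = −ħ² d²u/dx²; ⟨p²⟩ = −ħ² ∫ u*·u'' dx.
d/dx sin(nπx/a) = (nπ/a)·cos(nπx/a) and d²/dx² sin(nπx/a) = −(nπ/a)²·sin(nπx/a); on 0 ≤ x ≤ a, ∫sin²(nπx/a) dx = a/2 and ∫sin(nπx/a)·cos(nπx/a) dx = 0.
⟨p²⟩ = 1.4161.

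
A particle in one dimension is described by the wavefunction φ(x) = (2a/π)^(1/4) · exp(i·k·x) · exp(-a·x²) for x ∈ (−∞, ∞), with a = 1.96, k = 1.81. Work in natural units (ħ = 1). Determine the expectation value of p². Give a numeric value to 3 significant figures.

5.24

p² φ = −ħ² d²φ/dx²; ⟨p²⟩ = −ħ² ∫ φ*·φ'' dx.
Gaussian moments: ∫x^(2j)·e^(−2ax²) dx = (2j−1)!!/(4a)^j · √(π/(2a)), odd powers integrate to 0; here √(π/(2a)) = 0.89522. Derivatives: φ′ = (ik − 2ax)·φ, φ″ = ((ik − 2ax)² − 2a)·φ; the odd-in-x pieces drop out.
⟨p²⟩ = 5.2361.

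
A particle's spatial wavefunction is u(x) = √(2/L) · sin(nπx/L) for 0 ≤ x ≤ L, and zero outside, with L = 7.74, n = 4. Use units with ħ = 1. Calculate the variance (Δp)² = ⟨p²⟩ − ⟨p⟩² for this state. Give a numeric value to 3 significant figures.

2.64

Compute ⟨p⟩ and ⟨p²⟩ separately; (Δp)² = ⟨p²⟩ − ⟨p⟩².
d/dx sin(nπx/L) = (nπ/L)·cos(nπx/L) and d²/dx² sin(nπx/L) = −(nπ/L)²·sin(nπx/L); on 0 ≤ x ≤ L, ∫sin²(nπx/L) dx = L/2 and ∫sin(nπx/L)·cos(nπx/L) dx = 0.
⟨p⟩ = 0.0000 and ⟨p²⟩ = 2.6360.
(Δp)² = 2.6360 − (0.0000)² = 2.6360.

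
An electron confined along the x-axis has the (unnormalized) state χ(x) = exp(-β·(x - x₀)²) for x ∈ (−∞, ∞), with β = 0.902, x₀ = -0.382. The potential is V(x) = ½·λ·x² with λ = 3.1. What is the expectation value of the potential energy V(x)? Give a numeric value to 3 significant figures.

⟨V⟩ = ∫ V(x)·|χ|² dx / ∫|χ|² dx.
Gaussian moments (u = x − x₀): ∫u^(2j)·e^(−2βu²) du = (2j−1)!!/(4β)^j · √(π/(2β)), odd powers integrate to 0; here √(π/(2β)) = 1.3196.
State is unnormalized: ∫|χ|² dx = 1.3196, and ∫χ*·V(x)·χ dx = 0.86540, so ⟨V⟩ = 0.86540 / 1.3196.
⟨V⟩ = 0.65578.

0.656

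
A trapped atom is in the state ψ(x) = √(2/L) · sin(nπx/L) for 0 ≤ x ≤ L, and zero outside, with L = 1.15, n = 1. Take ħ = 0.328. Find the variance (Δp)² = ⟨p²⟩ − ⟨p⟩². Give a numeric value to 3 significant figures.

Compute ⟨p⟩ and ⟨p²⟩ separately; (Δp)² = ⟨p²⟩ − ⟨p⟩².
d/dx sin(nπx/L) = (nπ/L)·cos(nπx/L) and d²/dx² sin(nπx/L) = −(nπ/L)²·sin(nπx/L); on 0 ≤ x ≤ L, ∫sin²(nπx/L) dx = L/2 and ∫sin(nπx/L)·cos(nπx/L) dx = 0.
⟨p⟩ = 0.0000 and ⟨p²⟩ = 0.80288.
(Δp)² = 0.80288 − (0.0000)² = 0.80288.

0.803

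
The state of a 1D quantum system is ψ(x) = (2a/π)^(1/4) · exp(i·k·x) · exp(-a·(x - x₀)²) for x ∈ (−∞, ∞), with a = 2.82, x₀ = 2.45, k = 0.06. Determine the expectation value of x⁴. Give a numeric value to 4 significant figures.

⟨x⁴⟩ = ∫ x⁴·|ψ|² dx (integrals over the domain).
Gaussian moments (u = x − x₀): ∫u^(2j)·e^(−2au²) du = (2j−1)!!/(4a)^j · √(π/(2a)), odd powers integrate to 0; here √(π/(2a)) = 0.74634.
⟨x⁴⟩ = 39.246.

39.25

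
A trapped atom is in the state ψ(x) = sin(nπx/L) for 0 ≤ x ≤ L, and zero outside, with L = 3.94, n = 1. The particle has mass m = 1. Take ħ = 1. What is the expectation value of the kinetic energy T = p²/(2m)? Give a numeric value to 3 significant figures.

T = −(ħ²/2m) d²/dx², so ⟨T⟩ = −(ħ²/2m) ∫ ψ*·ψ'' dx / ∫|ψ|² dx; with m = 1.
d/dx sin(nπx/L) = (nπ/L)·cos(nπx/L) and d²/dx² sin(nπx/L) = −(nπ/L)²·sin(nπx/L); on 0 ≤ x ≤ L, ∫sin²(nπx/L) dx = L/2 and ∫sin(nπx/L)·cos(nπx/L) dx = 0.
State is unnormalized: ∫|ψ|² dx = 1.9700, and ∫ψ*·(−ħ²/2m · ψ'') dx = 0.62624, so ⟨T⟩ = 0.62624 / 1.9700.
⟨T⟩ = 0.31789.

0.318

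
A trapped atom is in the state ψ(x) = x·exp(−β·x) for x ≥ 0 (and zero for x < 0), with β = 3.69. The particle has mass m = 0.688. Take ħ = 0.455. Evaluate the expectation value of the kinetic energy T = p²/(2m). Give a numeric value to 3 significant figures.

2.05

T = −(ħ²/2m) d²/dx², so ⟨T⟩ = −(ħ²/2m) ∫ ψ*·ψ'' dx / ∫|ψ|² dx; with m = 0.688.
Differentiate x·exp(−β·x) with the product rule; every integrand then reduces to terms xʲ·e^(−2βx) on [0, ∞), with ∫₀^∞ xʲ·e^(−2βx) dx = j!/(2β)^(j+1).
State is unnormalized: ∫|ψ|² dx = 0.0049758, and ∫ψ*·(−ħ²/2m · ψ'') dx = 0.010193, so ⟨T⟩ = 0.010193 / 0.0049758.
⟨T⟩ = 2.0486.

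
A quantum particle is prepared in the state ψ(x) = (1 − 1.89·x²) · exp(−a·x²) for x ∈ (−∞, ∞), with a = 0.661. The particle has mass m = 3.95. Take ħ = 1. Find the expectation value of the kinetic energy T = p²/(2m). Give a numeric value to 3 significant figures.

T = −(ħ²/2m) d²/dx², so ⟨T⟩ = −(ħ²/2m) ∫ ψ*·ψ'' dx / ∫|ψ|² dx; with m = 3.95.
Expand each integrand as polynomial × e^(−2ax²) and use ∫x^(2j)·e^(−2ax²) dx = (2j−1)!!/(4a)^j · √(π/(2a)), odd powers → 0; here √(π/(2a)) = 1.5416. Differentiate with the product rule, d/dx e^(−ax²) = −2ax·e^(−ax²).
State is unnormalized: ∫|ψ|² dx = 1.7008, and ∫ψ*·(−ħ²/2m · ψ'') dx = 0.77474, so ⟨T⟩ = 0.77474 / 1.7008.
⟨T⟩ = 0.45552.

0.456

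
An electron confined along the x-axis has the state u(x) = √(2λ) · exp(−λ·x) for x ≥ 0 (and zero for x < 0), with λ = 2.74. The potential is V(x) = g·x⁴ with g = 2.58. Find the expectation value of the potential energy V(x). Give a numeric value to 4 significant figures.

⟨V⟩ = ∫ V(x)·|u|² dx.
Every integrand reduces to terms xʲ·e^(−2λx) on [0, ∞); use ∫₀^∞ xʲ·e^(−2λx) dx = j!/(2λ)^(j+1).
⟨V⟩ = 0.068661.

0.06866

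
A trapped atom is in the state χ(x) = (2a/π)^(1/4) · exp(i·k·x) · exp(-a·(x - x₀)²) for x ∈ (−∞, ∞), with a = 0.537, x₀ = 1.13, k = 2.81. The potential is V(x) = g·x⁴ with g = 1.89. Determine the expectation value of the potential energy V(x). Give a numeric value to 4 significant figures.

⟨V⟩ = ∫ V(x)·|χ|² dx.
Gaussian moments (u = x − x₀): ∫u^(2j)·e^(−2au²) du = (2j−1)!!/(4a)^j · √(π/(2a)), odd powers integrate to 0; here √(π/(2a)) = 1.7103.
⟨V⟩ = 11.052.

11.05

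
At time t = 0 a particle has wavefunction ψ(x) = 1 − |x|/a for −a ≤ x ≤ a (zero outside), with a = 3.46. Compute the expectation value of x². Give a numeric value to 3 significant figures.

1.20

⟨x²⟩ = ∫ x²·|ψ|² dx / ∫|ψ|² dx (integrals over the domain).
ψ is even, so ∫ over [−a, a] = 2∫₀ᵃ with ψ = 1 − x/a there: ∫₀ᵃ (1 − x/a)² dx = a/3, ∫₀ᵃ x²(1 − x/a)² dx = a³/30, ∫₀ᵃ x⁴(1 − x/a)² dx = a⁵/105.
State is unnormalized: ∫|ψ|² dx = 2.3067, and ∫ψ*·x²·ψ dx = 2.7614, so ⟨x²⟩ = 2.7614 / 2.3067.
⟨x²⟩ = 1.1972.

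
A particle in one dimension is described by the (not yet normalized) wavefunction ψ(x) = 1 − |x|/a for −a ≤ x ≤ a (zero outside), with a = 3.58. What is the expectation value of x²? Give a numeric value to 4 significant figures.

⟨x²⟩ = ∫ x²·|ψ|² dx / ∫|ψ|² dx (integrals over the domain).
ψ is even, so ∫ over [−a, a] = 2∫₀ᵃ with ψ = 1 − x/a there: ∫₀ᵃ (1 − x/a)² dx = a/3, ∫₀ᵃ x²(1 − x/a)² dx = a³/30, ∫₀ᵃ x⁴(1 − x/a)² dx = a⁵/105.
State is unnormalized: ∫|ψ|² dx = 2.3867, and ∫ψ*·x²·ψ dx = 3.0588, so ⟨x²⟩ = 3.0588 / 2.3867.
⟨x²⟩ = 1.2816.

1.282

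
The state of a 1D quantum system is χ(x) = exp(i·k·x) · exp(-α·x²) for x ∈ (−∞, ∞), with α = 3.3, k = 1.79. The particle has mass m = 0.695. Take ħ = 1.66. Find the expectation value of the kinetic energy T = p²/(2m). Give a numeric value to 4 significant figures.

12.89

T = −(ħ²/2m) d²/dx², so ⟨T⟩ = −(ħ²/2m) ∫ χ*·χ'' dx / ∫|χ|² dx; with m = 0.695.
Gaussian moments: ∫x^(2j)·e^(−2αx²) dx = (2j−1)!!/(4α)^j · √(π/(2α)), odd powers integrate to 0; here √(π/(2α)) = 0.68993. Derivatives: χ′ = (ik − 2αx)·χ, χ″ = ((ik − 2αx)² − 2α)·χ; the odd-in-x pieces drop out.
State is unnormalized: ∫|χ|² dx = 0.68993, and ∫χ*·(−ħ²/2m · χ'') dx = 8.8959, so ⟨T⟩ = 8.8959 / 0.68993.
⟨T⟩ = 12.894.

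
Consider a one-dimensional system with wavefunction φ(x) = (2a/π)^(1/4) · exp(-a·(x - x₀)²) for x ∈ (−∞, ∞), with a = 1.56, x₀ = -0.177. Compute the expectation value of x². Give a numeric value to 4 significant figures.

⟨x²⟩ = ∫ x²·|φ|² dx (integrals over the domain).
Gaussian moments (u = x − x₀): ∫u^(2j)·e^(−2au²) du = (2j−1)!!/(4a)^j · √(π/(2a)), odd powers integrate to 0; here √(π/(2a)) = 1.0035.
⟨x²⟩ = 0.19159.

0.1916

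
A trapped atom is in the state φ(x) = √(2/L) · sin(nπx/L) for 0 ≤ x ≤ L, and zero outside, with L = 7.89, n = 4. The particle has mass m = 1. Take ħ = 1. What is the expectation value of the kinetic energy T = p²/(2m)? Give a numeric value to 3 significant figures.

1.27

T = −(ħ²/2m) d²/dx², so ⟨T⟩ = −(ħ²/2m) ∫ φ*·φ'' dx; with m = 1.
d/dx sin(nπx/L) = (nπ/L)·cos(nπx/L) and d²/dx² sin(nπx/L) = −(nπ/L)²·sin(nπx/L); on 0 ≤ x ≤ L, ∫sin²(nπx/L) dx = L/2 and ∫sin(nπx/L)·cos(nπx/L) dx = 0.
⟨T⟩ = 1.2683.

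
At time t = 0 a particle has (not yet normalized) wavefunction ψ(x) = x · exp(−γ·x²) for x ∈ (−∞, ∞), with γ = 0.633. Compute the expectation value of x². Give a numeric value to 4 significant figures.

1.185

⟨x²⟩ = ∫ x²·|ψ|² dx / ∫|ψ|² dx (integrals over the domain).
Expand each integrand as polynomial × e^(−2γx²) and use ∫x^(2j)·e^(−2γx²) dx = (2j−1)!!/(4γ)^j · √(π/(2γ)), odd powers → 0; here √(π/(2γ)) = 1.5753.
State is unnormalized: ∫|ψ|² dx = 0.62215, and ∫ψ*·x²·ψ dx = 0.73714, so ⟨x²⟩ = 0.73714 / 0.62215.
⟨x²⟩ = 1.1848.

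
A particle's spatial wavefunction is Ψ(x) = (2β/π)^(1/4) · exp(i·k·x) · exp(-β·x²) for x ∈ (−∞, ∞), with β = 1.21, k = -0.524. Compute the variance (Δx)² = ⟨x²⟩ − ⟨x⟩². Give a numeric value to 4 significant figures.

Compute ⟨x⟩ and ⟨x²⟩ separately, then (Δx)² = ⟨x²⟩ − ⟨x⟩².
Gaussian moments: ∫x^(2j)·e^(−2βx²) dx = (2j−1)!!/(4β)^j · √(π/(2β)), odd powers integrate to 0; here √(π/(2β)) = 1.1394.
⟨x⟩ = 0.0000 and ⟨x²⟩ = 0.20661.
(Δx)² = 0.20661 − (0.0000)² = 0.20661.

0.2066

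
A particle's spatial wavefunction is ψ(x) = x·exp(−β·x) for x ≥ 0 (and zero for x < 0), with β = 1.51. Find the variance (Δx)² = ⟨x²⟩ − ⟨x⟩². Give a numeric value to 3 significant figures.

Compute ⟨x⟩ and ⟨x²⟩ separately, then (Δx)² = ⟨x²⟩ − ⟨x⟩².
Every integrand reduces to terms xʲ·e^(−2βx) on [0, ∞); use ∫₀^∞ xʲ·e^(−2βx) dx = j!/(2β)^(j+1).
Normalization: ∫|ψ|² dx = 0.072612.
⟨x⟩ = 0.99338 and ⟨x²⟩ = 1.3157.
(Δx)² = 1.3157 − (0.99338)² = 0.32893.

0.329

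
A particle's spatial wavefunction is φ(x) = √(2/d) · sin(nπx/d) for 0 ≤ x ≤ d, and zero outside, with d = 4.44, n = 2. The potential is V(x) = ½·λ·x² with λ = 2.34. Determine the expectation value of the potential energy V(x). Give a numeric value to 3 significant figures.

7.40

⟨V⟩ = ∫ V(x)·|φ|² dx.
With sin²θ = (1 − cos2θ)/2 on 0 ≤ x ≤ d: ∫sin²(nπx/d) dx = d/2, ∫x·sin²(nπx/d) dx = d²/4, ∫x²·sin²(nπx/d) dx = d³·(1/6 − 1/(4n²π²)); higher powers xᵏ the same way, integrating xᵏ·cos(2nπx/d) by parts.
⟨V⟩ = 7.3962.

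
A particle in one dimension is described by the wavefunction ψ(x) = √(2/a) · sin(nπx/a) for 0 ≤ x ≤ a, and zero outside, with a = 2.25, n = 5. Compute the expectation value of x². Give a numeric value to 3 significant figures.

⟨x²⟩ = ∫ x²·|ψ|² dx (integrals over the domain).
With sin²θ = (1 − cos2θ)/2 on 0 ≤ x ≤ a: ∫sin²(nπx/a) dx = a/2, ∫x·sin²(nπx/a) dx = a²/4, ∫x²·sin²(nπx/a) dx = a³·(1/6 − 1/(4n²π²)); higher powers xᵏ the same way, integrating xᵏ·cos(2nπx/a) by parts.
⟨x²⟩ = 1.6772.

1.68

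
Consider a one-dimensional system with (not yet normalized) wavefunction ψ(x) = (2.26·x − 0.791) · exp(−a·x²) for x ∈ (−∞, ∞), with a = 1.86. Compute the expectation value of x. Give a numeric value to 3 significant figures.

-0.366

⟨x⟩ = ∫ x·|ψ|² dx / ∫|ψ|² dx (integrals over the domain).
Expand each integrand as polynomial × e^(−2ax²) and use ∫x^(2j)·e^(−2ax²) dx = (2j−1)!!/(4a)^j · √(π/(2a)), odd powers → 0; here √(π/(2a)) = 0.91897.
State is unnormalized: ∫|ψ|² dx = 1.2059, and ∫ψ*·x·ψ dx = -0.44162, so ⟨x⟩ = -0.44162 / 1.2059.
⟨x⟩ = -0.36622.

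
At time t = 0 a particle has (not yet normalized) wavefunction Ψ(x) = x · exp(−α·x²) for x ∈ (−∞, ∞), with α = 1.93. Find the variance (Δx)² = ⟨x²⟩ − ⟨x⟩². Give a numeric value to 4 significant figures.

Compute ⟨x⟩ and ⟨x²⟩ separately, then (Δx)² = ⟨x²⟩ − ⟨x⟩².
Expand each integrand as polynomial × e^(−2αx²) and use ∫x^(2j)·e^(−2αx²) dx = (2j−1)!!/(4α)^j · √(π/(2α)), odd powers → 0; here √(π/(2α)) = 0.90216.
Normalization: ∫|Ψ|² dx = 0.11686.
⟨x⟩ = 0.0000 and ⟨x²⟩ = 0.38860.
(Δx)² = 0.38860 − (0.0000)² = 0.38860.

0.3886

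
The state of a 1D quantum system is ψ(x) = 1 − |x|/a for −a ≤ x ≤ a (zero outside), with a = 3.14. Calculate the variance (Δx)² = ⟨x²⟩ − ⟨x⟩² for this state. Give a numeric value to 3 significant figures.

0.986

Compute ⟨x⟩ and ⟨x²⟩ separately, then (Δx)² = ⟨x²⟩ − ⟨x⟩².
ψ is even, so ∫ over [−a, a] = 2∫₀ᵃ with ψ = 1 − x/a there: ∫₀ᵃ (1 − x/a)² dx = a/3, ∫₀ᵃ x²(1 − x/a)² dx = a³/30, ∫₀ᵃ x⁴(1 − x/a)² dx = a⁵/105.
Normalization: ∫|ψ|² dx = 2.0933.
⟨x⟩ = 0.0000 and ⟨x²⟩ = 0.98596.
(Δx)² = 0.98596 − (0.0000)² = 0.98596.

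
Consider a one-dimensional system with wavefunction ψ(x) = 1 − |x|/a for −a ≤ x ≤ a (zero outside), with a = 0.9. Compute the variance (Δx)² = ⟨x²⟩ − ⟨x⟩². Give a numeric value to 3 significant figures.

0.0810

Compute ⟨x⟩ and ⟨x²⟩ separately, then (Δx)² = ⟨x²⟩ − ⟨x⟩².
ψ is even, so ∫ over [−a, a] = 2∫₀ᵃ with ψ = 1 − x/a there: ∫₀ᵃ (1 − x/a)² dx = a/3, ∫₀ᵃ x²(1 − x/a)² dx = a³/30, ∫₀ᵃ x⁴(1 − x/a)² dx = a⁵/105.
Normalization: ∫|ψ|² dx = 0.60000.
⟨x⟩ = 0.0000 and ⟨x²⟩ = 0.081000.
(Δx)² = 0.081000 − (0.0000)² = 0.081000.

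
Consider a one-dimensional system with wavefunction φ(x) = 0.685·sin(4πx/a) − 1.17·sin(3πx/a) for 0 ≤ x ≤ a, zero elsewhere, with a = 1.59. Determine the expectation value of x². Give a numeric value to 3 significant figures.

1.27

⟨x²⟩ = ∫ x²·|φ|² dx / ∫|φ|² dx (integrals over the domain).
On 0 ≤ x ≤ a (j ≠ l): ∫sin²(jπx/a) dx = a/2, ∫sin(jπx/a)·sin(lπx/a) dx = 0; diagonal moments ∫x·sin²(jπx/a) dx = a²/4, ∫x²·sin²(jπx/a) dx = a³·(1/6 − 1/(4j²π²)); cross terms ∫x·sin(jπx/a)·sin(lπx/a) dx = 0 for j + l even and −4jla²/(π²(j² − l²)²) for j + l odd, ∫x²·sin(jπx/a)·sin(lπx/a) dx = (−1)^(j+l)·4jla³/(π²(j² − l²)²); higher powers the same way via product-to-sum and parts.
State is unnormalized: ∫|φ|² dx = 1.4613, and ∫φ*·x²·φ dx = 1.8525, so ⟨x²⟩ = 1.8525 / 1.4613.
⟨x²⟩ = 1.2677.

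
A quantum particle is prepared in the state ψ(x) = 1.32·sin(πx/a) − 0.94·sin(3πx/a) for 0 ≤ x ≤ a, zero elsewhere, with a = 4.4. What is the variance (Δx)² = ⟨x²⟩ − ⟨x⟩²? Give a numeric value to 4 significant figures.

Compute ⟨x⟩ and ⟨x²⟩ separately, then (Δx)² = ⟨x²⟩ − ⟨x⟩².
On 0 ≤ x ≤ a (j ≠ l): ∫sin²(jπx/a) dx = a/2, ∫sin(jπx/a)·sin(lπx/a) dx = 0; diagonal moments ∫x·sin²(jπx/a) dx = a²/4, ∫x²·sin²(jπx/a) dx = a³·(1/6 − 1/(4j²π²)); cross terms ∫x·sin(jπx/a)·sin(lπx/a) dx = 0 for j + l even and −4jla²/(π²(j² − l²)²) for j + l odd, ∫x²·sin(jπx/a)·sin(lπx/a) dx = (−1)^(j+l)·4jla³/(π²(j² − l²)²); higher powers the same way via product-to-sum and parts.
Normalization: ∫|ψ|² dx = 5.7772.
⟨x⟩ = 2.2000 and ⟨x²⟩ = 5.0708.
(Δx)² = 5.0708 − (2.2000)² = 0.23075.

0.2308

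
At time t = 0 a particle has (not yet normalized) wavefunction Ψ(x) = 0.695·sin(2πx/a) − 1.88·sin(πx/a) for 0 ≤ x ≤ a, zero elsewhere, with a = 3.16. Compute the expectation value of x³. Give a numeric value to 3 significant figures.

⟨x³⟩ = ∫ x³·|Ψ|² dx / ∫|Ψ|² dx (integrals over the domain).
On 0 ≤ x ≤ a (j ≠ l): ∫sin²(jπx/a) dx = a/2, ∫sin(jπx/a)·sin(lπx/a) dx = 0; diagonal moments ∫x·sin²(jπx/a) dx = a²/4, ∫x²·sin²(jπx/a) dx = a³·(1/6 − 1/(4j²π²)); cross terms ∫x·sin(jπx/a)·sin(lπx/a) dx = 0 for j + l even and −4jla²/(π²(j² − l²)²) for j + l odd, ∫x²·sin(jπx/a)·sin(lπx/a) dx = (−1)^(j+l)·4jla³/(π²(j² − l²)²); higher powers the same way via product-to-sum and parts.
State is unnormalized: ∫|Ψ|² dx = 6.3475, and ∫Ψ*·x³·Ψ dx = 55.575, so ⟨x³⟩ = 55.575 / 6.3475.
⟨x³⟩ = 8.7554.

8.76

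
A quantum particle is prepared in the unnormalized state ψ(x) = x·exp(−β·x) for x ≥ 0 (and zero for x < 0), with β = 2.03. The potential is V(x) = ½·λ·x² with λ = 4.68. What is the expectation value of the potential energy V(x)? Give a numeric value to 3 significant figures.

⟨V⟩ = ∫ V(x)·|ψ|² dx / ∫|ψ|² dx.
Every integrand reduces to terms xʲ·e^(−2βx) on [0, ∞); use ∫₀^∞ xʲ·e^(−2βx) dx = j!/(2β)^(j+1).
State is unnormalized: ∫|ψ|² dx = 0.029885, and ∫ψ*·V(x)·ψ dx = 0.050909, so ⟨V⟩ = 0.050909 / 0.029885.
⟨V⟩ = 1.7035.

1.70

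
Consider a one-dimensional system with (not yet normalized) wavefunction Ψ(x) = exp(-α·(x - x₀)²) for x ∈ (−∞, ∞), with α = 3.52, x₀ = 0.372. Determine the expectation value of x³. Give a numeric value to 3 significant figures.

⟨x³⟩ = ∫ x³·|Ψ|² dx / ∫|Ψ|² dx (integrals over the domain).
Gaussian moments (u = x − x₀): ∫u^(2j)·e^(−2αu²) du = (2j−1)!!/(4α)^j · √(π/(2α)), odd powers integrate to 0; here √(π/(2α)) = 0.66802.
State is unnormalized: ∫|Ψ|² dx = 0.66802, and ∫Ψ*·x³·Ψ dx = 0.087337, so ⟨x³⟩ = 0.087337 / 0.66802.
⟨x³⟩ = 0.13074.

0.131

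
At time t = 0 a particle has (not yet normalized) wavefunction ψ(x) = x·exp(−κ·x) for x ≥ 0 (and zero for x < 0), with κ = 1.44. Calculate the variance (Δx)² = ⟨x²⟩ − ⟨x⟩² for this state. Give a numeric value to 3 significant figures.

Compute ⟨x⟩ and ⟨x²⟩ separately, then (Δx)² = ⟨x²⟩ − ⟨x⟩².
Every integrand reduces to terms xʲ·e^(−2κx) on [0, ∞); use ∫₀^∞ xʲ·e^(−2κx) dx = j!/(2κ)^(j+1).
Normalization: ∫|ψ|² dx = 0.083724.
⟨x⟩ = 1.0417 and ⟨x²⟩ = 1.4468.
(Δx)² = 1.4468 − (1.0417)² = 0.36169.

0.362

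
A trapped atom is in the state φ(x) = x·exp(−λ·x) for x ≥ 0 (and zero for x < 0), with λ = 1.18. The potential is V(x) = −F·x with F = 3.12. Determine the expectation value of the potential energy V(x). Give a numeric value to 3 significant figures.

-3.97

⟨V⟩ = ∫ V(x)·|φ|² dx / ∫|φ|² dx.
Every integrand reduces to terms xʲ·e^(−2λx) on [0, ∞); use ∫₀^∞ xʲ·e^(−2λx) dx = j!/(2λ)^(j+1).
State is unnormalized: ∫|φ|² dx = 0.15216, and ∫φ*·V(x)·φ dx = -0.60347, so ⟨V⟩ = -0.60347 / 0.15216.
⟨V⟩ = -3.9661.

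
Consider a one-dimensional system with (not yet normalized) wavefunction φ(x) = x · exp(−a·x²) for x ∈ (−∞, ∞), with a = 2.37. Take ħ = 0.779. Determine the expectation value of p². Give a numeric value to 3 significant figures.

4.31

p² φ = −ħ² d²φ/dx²; ⟨p²⟩ = −ħ² ∫ φ*·φ'' dx / ∫|φ|² dx.
Expand each integrand as polynomial × e^(−2ax²) and use ∫x^(2j)·e^(−2ax²) dx = (2j−1)!!/(4a)^j · √(π/(2a)), odd powers → 0; here √(π/(2a)) = 0.81412. Differentiate with the product rule, d/dx e^(−ax²) = −2ax·e^(−ax²).
State is unnormalized: ∫|φ|² dx = 0.085877, and ∫φ*·(−ħ² φ'') dx = 0.37053, so ⟨p²⟩ = 0.37053 / 0.085877.
⟨p²⟩ = 4.3146.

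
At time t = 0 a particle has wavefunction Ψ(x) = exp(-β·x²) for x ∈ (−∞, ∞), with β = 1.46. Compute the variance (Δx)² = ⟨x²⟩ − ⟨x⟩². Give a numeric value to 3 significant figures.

0.171

Compute ⟨x⟩ and ⟨x²⟩ separately, then (Δx)² = ⟨x²⟩ − ⟨x⟩².
Gaussian moments: ∫x^(2j)·e^(−2βx²) dx = (2j−1)!!/(4β)^j · √(π/(2β)), odd powers integrate to 0; here √(π/(2β)) = 1.0373.
Normalization: ∫|Ψ|² dx = 1.0373.
⟨x⟩ = 0.0000 and ⟨x²⟩ = 0.17123.
(Δx)² = 0.17123 − (0.0000)² = 0.17123.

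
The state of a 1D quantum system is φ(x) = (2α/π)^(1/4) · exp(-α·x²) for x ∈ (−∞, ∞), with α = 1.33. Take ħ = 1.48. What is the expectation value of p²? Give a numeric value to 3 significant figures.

p² φ = −ħ² d²φ/dx²; ⟨p²⟩ = −ħ² ∫ φ*·φ'' dx.
Gaussian moments: ∫x^(2j)·e^(−2αx²) dx = (2j−1)!!/(4α)^j · √(π/(2α)), odd powers integrate to 0; here √(π/(2α)) = 1.0868. Derivatives: d/dx e^(−αx²) = −2αx·e^(−αx²), d²/dx² e^(−αx²) = (4α²x² − 2α)·e^(−αx²).
⟨p²⟩ = 2.9132.

2.91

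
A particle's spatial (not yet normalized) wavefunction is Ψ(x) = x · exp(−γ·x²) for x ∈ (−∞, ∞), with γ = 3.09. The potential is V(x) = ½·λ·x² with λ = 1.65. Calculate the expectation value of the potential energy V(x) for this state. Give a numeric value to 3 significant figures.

0.200

⟨V⟩ = ∫ V(x)·|Ψ|² dx / ∫|Ψ|² dx.
Expand each integrand as polynomial × e^(−2γx²) and use ∫x^(2j)·e^(−2γx²) dx = (2j−1)!!/(4γ)^j · √(π/(2γ)), odd powers → 0; here √(π/(2γ)) = 0.71299.
State is unnormalized: ∫|Ψ|² dx = 0.057685, and ∫Ψ*·V(x)·Ψ dx = 0.011551, so ⟨V⟩ = 0.011551 / 0.057685.
⟨V⟩ = 0.20024.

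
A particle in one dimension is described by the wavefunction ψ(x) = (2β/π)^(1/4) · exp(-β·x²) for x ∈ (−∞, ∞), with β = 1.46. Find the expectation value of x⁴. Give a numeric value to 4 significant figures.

⟨x⁴⟩ = ∫ x⁴·|ψ|² dx (integrals over the domain).
Gaussian moments: ∫x^(2j)·e^(−2βx²) dx = (2j−1)!!/(4β)^j · √(π/(2β)), odd powers integrate to 0; here √(π/(2β)) = 1.0373.
⟨x⁴⟩ = 0.087962.

0.08796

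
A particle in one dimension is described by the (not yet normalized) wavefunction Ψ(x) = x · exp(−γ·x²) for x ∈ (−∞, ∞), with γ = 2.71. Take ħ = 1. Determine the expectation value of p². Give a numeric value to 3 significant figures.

p² Ψ = −ħ² d²Ψ/dx²; ⟨p²⟩ = −ħ² ∫ Ψ*·Ψ'' dx / ∫|Ψ|² dx.
Expand each integrand as polynomial × e^(−2γx²) and use ∫x^(2j)·e^(−2γx²) dx = (2j−1)!!/(4γ)^j · √(π/(2γ)), odd powers → 0; here √(π/(2γ)) = 0.76133. Differentiate with the product rule, d/dx e^(−γx²) = −2γx·e^(−γx²).
State is unnormalized: ∫|Ψ|² dx = 0.070234, and ∫Ψ*·(−ħ² Ψ'') dx = 0.57100, so ⟨p²⟩ = 0.57100 / 0.070234.
⟨p²⟩ = 8.1300.

8.13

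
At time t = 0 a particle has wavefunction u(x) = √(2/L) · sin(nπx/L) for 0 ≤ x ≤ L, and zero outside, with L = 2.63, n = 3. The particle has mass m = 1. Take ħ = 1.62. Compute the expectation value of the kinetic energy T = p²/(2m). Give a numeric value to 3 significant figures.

16.9

T = −(ħ²/2m) d²/dx², so ⟨T⟩ = −(ħ²/2m) ∫ u*·u'' dx; with m = 1.
d/dx sin(nπx/L) = (nπ/L)·cos(nπx/L) and d²/dx² sin(nπx/L) = −(nπ/L)²·sin(nπx/L); on 0 ≤ x ≤ L, ∫sin²(nπx/L) dx = L/2 and ∫sin(nπx/L)·cos(nπx/L) dx = 0.
⟨T⟩ = 16.851.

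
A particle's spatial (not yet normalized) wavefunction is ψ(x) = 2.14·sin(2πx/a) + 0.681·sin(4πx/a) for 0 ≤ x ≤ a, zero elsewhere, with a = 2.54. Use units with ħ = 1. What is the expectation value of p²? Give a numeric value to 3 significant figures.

7.81

p² ψ = −ħ² d²ψ/dx²; ⟨p²⟩ = −ħ² ∫ ψ*·ψ'' dx / ∫|ψ|² dx.
d²/dx² sin(jπx/a) = −(jπ/a)²·sin(jπx/a); on 0 ≤ x ≤ a, ∫sin²(jπx/a) dx = a/2 and ∫sin(jπx/a)·sin(lπx/a) dx = 0 for j ≠ l, so only diagonal terms survive in ∫|ψ|² and ∫ψ·ψ″; ∫ψ·ψ′ dx = [ψ²/2] between the walls = 0.
State is unnormalized: ∫|ψ|² dx = 6.4051, and ∫ψ*·(−ħ² ψ'') dx = 50.006, so ⟨p²⟩ = 50.006 / 6.4051.
⟨p²⟩ = 7.8072.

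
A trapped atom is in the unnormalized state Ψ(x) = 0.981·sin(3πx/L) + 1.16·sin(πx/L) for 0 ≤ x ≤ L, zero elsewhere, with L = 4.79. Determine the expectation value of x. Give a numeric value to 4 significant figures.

2.395

⟨x⟩ = ∫ x·|Ψ|² dx / ∫|Ψ|² dx (integrals over the domain).
On 0 ≤ x ≤ L (j ≠ l): ∫sin²(jπx/L) dx = L/2, ∫sin(jπx/L)·sin(lπx/L) dx = 0; diagonal moments ∫x·sin²(jπx/L) dx = L²/4, ∫x²·sin²(jπx/L) dx = L³·(1/6 − 1/(4j²π²)); cross terms ∫x·sin(jπx/L)·sin(lπx/L) dx = 0 for j + l even and −4jlL²/(π²(j² − l²)²) for j + l odd, ∫x²·sin(jπx/L)·sin(lπx/L) dx = (−1)^(j+l)·4jlL³/(π²(j² − l²)²); higher powers the same way via product-to-sum and parts.
State is unnormalized: ∫|Ψ|² dx = 5.5276, and ∫Ψ*·x·Ψ dx = 13.239, so ⟨x⟩ = 13.239 / 5.5276.
⟨x⟩ = 2.3950.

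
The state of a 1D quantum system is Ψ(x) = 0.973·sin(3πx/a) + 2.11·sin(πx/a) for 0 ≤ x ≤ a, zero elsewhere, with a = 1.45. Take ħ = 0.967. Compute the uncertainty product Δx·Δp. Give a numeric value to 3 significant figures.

1.24

Δx = √(⟨x²⟩−⟨x⟩²), Δp = √(⟨p²⟩−⟨p⟩²).
On 0 ≤ x ≤ a (j ≠ l): ∫sin²(jπx/a) dx = a/2, ∫sin(jπx/a)·sin(lπx/a) dx = 0; diagonal moments ∫x·sin²(jπx/a) dx = a²/4, ∫x²·sin²(jπx/a) dx = a³·(1/6 − 1/(4j²π²)); cross terms ∫x·sin(jπx/a)·sin(lπx/a) dx = 0 for j + l even and −4jla²/(π²(j² − l²)²) for j + l odd, ∫x²·sin(jπx/a)·sin(lπx/a) dx = (−1)^(j+l)·4jla³/(π²(j² − l²)²); higher powers the same way via product-to-sum and parts. d²/dx² sin(jπx/a) = −(jπ/a)²·sin(jπx/a); on 0 ≤ x ≤ a, ∫sin²(jπx/a) dx = a/2 and ∫sin(jπx/a)·sin(lπx/a) dx = 0 for j ≠ l, so only diagonal terms survive in ∫|Ψ|² and ∫Ψ·Ψ″; ∫Ψ·Ψ′ dx = [Ψ²/2] between the walls = 0.
Normalization: ∫|Ψ|² dx = 3.9142.
⟨x⟩ = 0.72500, ⟨x²⟩ = 0.67168 ⇒ Δx = 0.38217.
⟨p⟩ = 0.0000, ⟨p²⟩ = 10.547 ⇒ Δp = 3.2477.
Δx·Δp = 1.2412.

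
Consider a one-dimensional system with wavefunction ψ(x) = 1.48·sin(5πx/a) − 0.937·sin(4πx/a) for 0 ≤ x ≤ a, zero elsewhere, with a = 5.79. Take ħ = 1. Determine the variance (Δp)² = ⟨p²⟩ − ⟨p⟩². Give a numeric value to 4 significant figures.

Compute ⟨p⟩ and ⟨p²⟩ separately; (Δp)² = ⟨p²⟩ − ⟨p⟩².
d²/dx² sin(jπx/a) = −(jπ/a)²·sin(jπx/a); on 0 ≤ x ≤ a, ∫sin²(jπx/a) dx = a/2 and ∫sin(jπx/a)·sin(lπx/a) dx = 0 for j ≠ l, so only diagonal terms survive in ∫|ψ|² and ∫ψ·ψ″; ∫ψ·ψ′ dx = [ψ²/2] between the walls = 0.
Normalization: ∫|ψ|² dx = 8.8829.
⟨p⟩ = 0.0000 and ⟨p²⟩ = 6.6019.
(Δp)² = 6.6019 − (0.0000)² = 6.6019.

6.602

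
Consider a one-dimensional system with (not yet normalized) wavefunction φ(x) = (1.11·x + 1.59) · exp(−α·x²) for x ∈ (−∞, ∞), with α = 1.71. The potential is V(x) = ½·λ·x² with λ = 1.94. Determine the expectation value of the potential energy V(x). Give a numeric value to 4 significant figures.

⟨V⟩ = ∫ V(x)·|φ|² dx / ∫|φ|² dx.
Expand each integrand as polynomial × e^(−2αx²) and use ∫x^(2j)·e^(−2αx²) dx = (2j−1)!!/(4α)^j · √(π/(2α)), odd powers → 0; here √(π/(2α)) = 0.95843.
State is unnormalized: ∫|φ|² dx = 2.5957, and ∫φ*·V(x)·φ dx = 0.41706, so ⟨V⟩ = 0.41706 / 2.5957.
⟨V⟩ = 0.16068.

0.1607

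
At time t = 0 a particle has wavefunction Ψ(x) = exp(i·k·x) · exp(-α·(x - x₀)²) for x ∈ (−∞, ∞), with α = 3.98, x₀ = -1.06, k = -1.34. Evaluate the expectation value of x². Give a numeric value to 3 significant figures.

1.19

⟨x²⟩ = ∫ x²·|Ψ|² dx / ∫|Ψ|² dx (integrals over the domain).
Gaussian moments (u = x − x₀): ∫u^(2j)·e^(−2αu²) du = (2j−1)!!/(4α)^j · √(π/(2α)), odd powers integrate to 0; here √(π/(2α)) = 0.62823.
State is unnormalized: ∫|Ψ|² dx = 0.62823, and ∫Ψ*·x²·Ψ dx = 0.74534, so ⟨x²⟩ = 0.74534 / 0.62823.
⟨x²⟩ = 1.1864.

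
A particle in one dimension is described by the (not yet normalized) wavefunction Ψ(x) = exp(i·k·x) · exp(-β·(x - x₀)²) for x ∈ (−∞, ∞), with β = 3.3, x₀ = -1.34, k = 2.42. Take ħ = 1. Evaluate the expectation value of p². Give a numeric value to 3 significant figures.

9.16

p² Ψ = −ħ² d²Ψ/dx²; ⟨p²⟩ = −ħ² ∫ Ψ*·Ψ'' dx / ∫|Ψ|² dx.
Gaussian moments (u = x − x₀): ∫u^(2j)·e^(−2βu²) du = (2j−1)!!/(4β)^j · √(π/(2β)), odd powers integrate to 0; here √(π/(2β)) = 0.68993. Derivatives: Ψ′ = (ik − 2βu)·Ψ, Ψ″ = ((ik − 2βu)² − 2β)·Ψ; the odd-in-u pieces drop out.
State is unnormalized: ∫|Ψ|² dx = 0.68993, and ∫Ψ*·(−ħ² Ψ'') dx = 6.3172, so ⟨p²⟩ = 6.3172 / 0.68993.
⟨p²⟩ = 9.1564.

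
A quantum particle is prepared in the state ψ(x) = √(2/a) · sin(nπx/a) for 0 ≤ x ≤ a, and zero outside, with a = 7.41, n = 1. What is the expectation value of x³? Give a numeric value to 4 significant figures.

70.80

⟨x³⟩ = ∫ x³·|ψ|² dx (integrals over the domain).
With sin²θ = (1 − cos2θ)/2 on 0 ≤ x ≤ a: ∫sin²(nπx/a) dx = a/2, ∫x·sin²(nπx/a) dx = a²/4, ∫x²·sin²(nπx/a) dx = a³·(1/6 − 1/(4n²π²)); higher powers xᵏ the same way, integrating xᵏ·cos(2nπx/a) by parts.
⟨x³⟩ = 70.799.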